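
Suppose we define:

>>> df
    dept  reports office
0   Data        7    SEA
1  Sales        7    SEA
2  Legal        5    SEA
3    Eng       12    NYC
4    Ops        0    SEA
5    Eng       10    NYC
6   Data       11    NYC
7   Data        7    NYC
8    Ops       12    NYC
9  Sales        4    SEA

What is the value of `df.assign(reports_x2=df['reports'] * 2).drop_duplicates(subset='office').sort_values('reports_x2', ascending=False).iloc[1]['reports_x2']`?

add column reports_x2 = df['reports'] * 2:
    dept  reports office  reports_x2
0   Data        7    SEA          14
1  Sales        7    SEA          14
2  Legal        5    SEA          10
3    Eng       12    NYC          24
4    Ops        0    SEA           0
5    Eng       10    NYC          20
6   Data       11    NYC          22
7   Data        7    NYC          14
8    Ops       12    NYC          24
9  Sales        4    SEA           8
drop duplicate office (keep=first):
   dept  reports office  reports_x2
0  Data        7    SEA          14
3   Eng       12    NYC          24
sort by reports_x2 descending:
   dept  reports office  reports_x2
3   Eng       12    NYC          24
0  Data        7    SEA          14

14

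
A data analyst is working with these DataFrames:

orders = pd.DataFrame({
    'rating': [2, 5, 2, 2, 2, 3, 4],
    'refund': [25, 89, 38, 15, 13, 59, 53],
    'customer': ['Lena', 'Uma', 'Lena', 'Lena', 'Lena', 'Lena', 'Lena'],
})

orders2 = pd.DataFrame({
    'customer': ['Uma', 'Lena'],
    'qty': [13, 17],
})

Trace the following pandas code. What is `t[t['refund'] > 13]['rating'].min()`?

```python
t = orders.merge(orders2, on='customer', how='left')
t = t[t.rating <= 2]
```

merge on 'customer' (how='left') → 7 rows:
   rating  refund customer  qty
0       2      25     Lena   17
1       5      89      Uma   13
2       2      38     Lena   17
3       2      15     Lena   17
4       2      13     Lena   17
5       3      59     Lena   17
6       4      53     Lena   17
filter rows where rating <= 2:
   rating  refund customer  qty
0       2      25     Lena   17
2       2      38     Lena   17
3       2      15     Lena   17
4       2      13     Lena   17
filter rows where refund > 13:
   rating  refund customer  qty
0       2      25     Lena   17
2       2      38     Lena   17
3       2      15     Lena   17

2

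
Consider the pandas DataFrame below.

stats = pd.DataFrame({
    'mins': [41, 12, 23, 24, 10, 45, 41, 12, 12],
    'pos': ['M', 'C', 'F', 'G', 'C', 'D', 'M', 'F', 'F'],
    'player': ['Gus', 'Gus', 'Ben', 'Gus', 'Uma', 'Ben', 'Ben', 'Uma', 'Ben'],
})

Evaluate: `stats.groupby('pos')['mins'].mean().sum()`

136.666666667

group by pos, mean of mins:
pos
C    11.000000
D    45.000000
F    15.666667
G    24.000000
M    41.000000
Name: mins, dtype: float64
Hence 136.666666667.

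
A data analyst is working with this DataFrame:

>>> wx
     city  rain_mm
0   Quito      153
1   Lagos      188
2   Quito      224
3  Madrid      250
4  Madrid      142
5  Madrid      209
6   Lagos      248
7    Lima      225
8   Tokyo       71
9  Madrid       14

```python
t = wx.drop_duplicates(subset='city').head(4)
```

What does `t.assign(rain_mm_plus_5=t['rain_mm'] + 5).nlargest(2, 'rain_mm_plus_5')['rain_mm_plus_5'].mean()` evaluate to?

242.5

drop duplicate city (keep=first):
     city  rain_mm
0   Quito      153
1   Lagos      188
3  Madrid      250
7    Lima      225
8   Tokyo       71
take first 4 rows:
     city  rain_mm
0   Quito      153
1   Lagos      188
3  Madrid      250
7    Lima      225
add column rain_mm_plus_5 = t['rain_mm'] + 5:
     city  rain_mm  rain_mm_plus_5
0   Quito      153             158
1   Lagos      188             193
3  Madrid      250             255
7    Lima      225             230
take 2 rows with largest rain_mm_plus_5:
     city  rain_mm  rain_mm_plus_5
3  Madrid      250             255
7    Lima      225             230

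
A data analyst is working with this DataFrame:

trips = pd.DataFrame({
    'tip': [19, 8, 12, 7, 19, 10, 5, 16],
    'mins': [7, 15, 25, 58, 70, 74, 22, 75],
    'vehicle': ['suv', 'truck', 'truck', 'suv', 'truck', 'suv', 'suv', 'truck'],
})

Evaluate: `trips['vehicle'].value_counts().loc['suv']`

value_counts of vehicle:
vehicle
suv      4
truck    4
Name: count, dtype: int64
So loc['suv'] = 4.

4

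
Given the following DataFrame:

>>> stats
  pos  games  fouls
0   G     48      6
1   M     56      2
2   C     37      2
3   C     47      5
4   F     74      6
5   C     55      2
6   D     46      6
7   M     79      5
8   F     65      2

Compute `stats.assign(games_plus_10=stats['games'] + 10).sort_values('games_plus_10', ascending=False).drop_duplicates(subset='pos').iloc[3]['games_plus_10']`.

add column games_plus_10 = stats['games'] + 10:
  pos  games  fouls  games_plus_10
0   G     48      6             58
1   M     56      2             66
2   C     37      2             47
3   C     47      5             57
4   F     74      6             84
5   C     55      2             65
6   D     46      6             56
7   M     79      5             89
8   F     65      2             75
sort by games_plus_10 descending:
  pos  games  fouls  games_plus_10
7   M     79      5             89
4   F     74      6             84
8   F     65      2             75
1   M     56      2             66
5   C     55      2             65
0   G     48      6             58
3   C     47      5             57
6   D     46      6             56
2   C     37      2             47
drop duplicate pos (keep=first):
  pos  games  fouls  games_plus_10
7   M     79      5             89
4   F     74      6             84
5   C     55      2             65
0   G     48      6             58
6   D     46      6             56
Finally, value at position 3, column 'games_plus_10' = 58.

58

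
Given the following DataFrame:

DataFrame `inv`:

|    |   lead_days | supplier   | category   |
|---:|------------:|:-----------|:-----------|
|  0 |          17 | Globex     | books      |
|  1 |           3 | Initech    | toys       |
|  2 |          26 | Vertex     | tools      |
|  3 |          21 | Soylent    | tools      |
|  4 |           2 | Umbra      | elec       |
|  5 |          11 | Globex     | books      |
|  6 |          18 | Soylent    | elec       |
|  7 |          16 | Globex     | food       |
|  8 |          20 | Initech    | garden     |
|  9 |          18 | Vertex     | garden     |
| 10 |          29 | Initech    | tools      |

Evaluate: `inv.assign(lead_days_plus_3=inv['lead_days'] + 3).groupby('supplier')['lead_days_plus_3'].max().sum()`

110

add column lead_days_plus_3 = inv['lead_days'] + 3:
    lead_days supplier category  lead_days_plus_3
0          17   Globex    books                20
1           3  Initech     toys                 6
2          26   Vertex    tools                29
3          21  Soylent    tools                24
4           2    Umbra     elec                 5
5          11   Globex    books                14
6          18  Soylent     elec                21
7          16   Globex     food                19
8          20  Initech   garden                23
9          18   Vertex   garden                21
10         29  Initech    tools                32
group by supplier, max of lead_days_plus_3:
supplier
Globex     20
Initech    32
Soylent    24
Umbra       5
Vertex     29
Name: lead_days_plus_3, dtype: int64
sum of the resulting series → 110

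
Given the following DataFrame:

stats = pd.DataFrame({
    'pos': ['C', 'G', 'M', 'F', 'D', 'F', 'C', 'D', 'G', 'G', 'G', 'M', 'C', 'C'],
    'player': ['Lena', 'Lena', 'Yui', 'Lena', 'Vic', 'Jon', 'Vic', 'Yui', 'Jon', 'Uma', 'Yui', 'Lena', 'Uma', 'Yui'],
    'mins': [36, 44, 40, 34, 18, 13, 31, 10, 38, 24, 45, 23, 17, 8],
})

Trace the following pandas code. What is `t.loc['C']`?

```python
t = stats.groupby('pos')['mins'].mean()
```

group by pos, mean of mins:
pos
C    23.00
D    14.00
F    23.50
G    37.75
M    31.50
Name: mins, dtype: float64
Taking the value at index 'C' gives 23.0.

23.0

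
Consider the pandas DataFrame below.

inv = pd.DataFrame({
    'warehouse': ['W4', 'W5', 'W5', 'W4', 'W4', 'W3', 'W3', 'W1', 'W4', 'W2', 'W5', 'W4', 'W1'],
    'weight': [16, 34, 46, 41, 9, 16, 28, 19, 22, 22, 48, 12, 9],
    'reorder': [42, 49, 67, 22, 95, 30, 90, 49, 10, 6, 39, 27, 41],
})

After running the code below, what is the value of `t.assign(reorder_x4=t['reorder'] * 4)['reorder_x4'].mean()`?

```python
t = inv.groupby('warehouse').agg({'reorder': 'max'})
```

group by warehouse, max of reorder:
           reorder
warehouse         
W1              49
W2               6
W3              90
W4              95
W5              67
add column reorder_x4 = t['reorder'] * 4:
           reorder  reorder_x4
warehouse                     
W1              49         196
W2               6          24
W3              90         360
W4              95         380
W5              67         268
Reading off the mean of column 'reorder_x4', we get 245.6.

245.6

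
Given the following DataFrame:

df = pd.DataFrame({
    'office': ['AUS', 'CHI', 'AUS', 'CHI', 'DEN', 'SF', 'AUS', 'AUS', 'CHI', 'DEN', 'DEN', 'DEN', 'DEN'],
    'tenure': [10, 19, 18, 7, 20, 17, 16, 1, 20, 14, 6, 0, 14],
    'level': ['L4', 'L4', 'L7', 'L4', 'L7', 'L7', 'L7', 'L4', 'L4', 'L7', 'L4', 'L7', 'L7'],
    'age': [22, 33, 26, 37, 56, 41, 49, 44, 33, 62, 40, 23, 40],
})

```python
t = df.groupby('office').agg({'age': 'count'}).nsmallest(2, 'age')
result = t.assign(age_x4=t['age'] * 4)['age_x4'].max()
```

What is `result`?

group by office, count of age:
        age
office     
AUS       4
CHI       3
DEN       5
SF        1
take 2 rows with smallest age:
        age
office     
SF        1
CHI       3
add column age_x4 = t['age'] * 4:
        age  age_x4
office             
SF        1       4
CHI       3      12

12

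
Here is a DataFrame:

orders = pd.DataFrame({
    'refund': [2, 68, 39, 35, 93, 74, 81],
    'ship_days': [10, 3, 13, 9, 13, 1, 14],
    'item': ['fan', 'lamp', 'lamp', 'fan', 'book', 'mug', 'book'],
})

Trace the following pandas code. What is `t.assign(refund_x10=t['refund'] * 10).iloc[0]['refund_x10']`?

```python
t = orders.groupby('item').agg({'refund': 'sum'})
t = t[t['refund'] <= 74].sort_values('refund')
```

370

group by item, sum of refund:
      refund
item        
book     174
fan       37
lamp     107
mug       74
filter rows where refund <= 74:
      refund
item        
fan       37
mug       74
sort by refund:
      refund
item        
fan       37
mug       74
add column refund_x10 = t['refund'] * 10:
      refund  refund_x10
item                    
fan       37         370
mug       74         740
Then the value at position 0, column 'refund_x10': 370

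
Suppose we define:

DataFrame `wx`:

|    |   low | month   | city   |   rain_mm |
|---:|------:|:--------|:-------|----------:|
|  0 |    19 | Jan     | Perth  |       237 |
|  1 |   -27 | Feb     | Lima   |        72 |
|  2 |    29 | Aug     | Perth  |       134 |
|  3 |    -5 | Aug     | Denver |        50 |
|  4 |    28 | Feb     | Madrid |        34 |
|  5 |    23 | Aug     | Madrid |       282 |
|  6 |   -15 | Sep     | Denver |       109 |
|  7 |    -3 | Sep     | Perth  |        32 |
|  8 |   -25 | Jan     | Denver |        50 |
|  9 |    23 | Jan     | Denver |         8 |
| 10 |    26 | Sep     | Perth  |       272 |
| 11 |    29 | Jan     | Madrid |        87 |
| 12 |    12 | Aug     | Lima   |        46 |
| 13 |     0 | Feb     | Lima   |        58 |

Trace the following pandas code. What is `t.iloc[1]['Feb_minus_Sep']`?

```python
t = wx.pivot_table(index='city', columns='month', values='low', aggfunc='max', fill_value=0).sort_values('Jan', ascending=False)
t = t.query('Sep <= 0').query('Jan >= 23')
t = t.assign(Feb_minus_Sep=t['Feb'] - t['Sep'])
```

15

pivot: rows=city, cols=month, max(low):
month   Aug  Feb  Jan  Sep
city                      
Denver   -5    0   23  -15
Lima     12    0    0    0
Madrid   23   28   29    0
Perth    29    0   19   26
sort by Jan descending:
month   Aug  Feb  Jan  Sep
city                      
Madrid   23   28   29    0
Denver   -5    0   23  -15
Perth    29    0   19   26
Lima     12    0    0    0
filter rows where Sep <= 0:
month   Aug  Feb  Jan  Sep
city                      
Madrid   23   28   29    0
Denver   -5    0   23  -15
Lima     12    0    0    0
filter rows where Jan >= 23:
month   Aug  Feb  Jan  Sep
city                      
Madrid   23   28   29    0
Denver   -5    0   23  -15
add column Feb_minus_Sep = t['Feb'] - t['Sep']:
month   Aug  Feb  Jan  Sep  Feb_minus_Sep
city                                     
Madrid   23   28   29    0             28
Denver   -5    0   23  -15             15
So iloc[1]['Feb_minus_Sep'] = 15.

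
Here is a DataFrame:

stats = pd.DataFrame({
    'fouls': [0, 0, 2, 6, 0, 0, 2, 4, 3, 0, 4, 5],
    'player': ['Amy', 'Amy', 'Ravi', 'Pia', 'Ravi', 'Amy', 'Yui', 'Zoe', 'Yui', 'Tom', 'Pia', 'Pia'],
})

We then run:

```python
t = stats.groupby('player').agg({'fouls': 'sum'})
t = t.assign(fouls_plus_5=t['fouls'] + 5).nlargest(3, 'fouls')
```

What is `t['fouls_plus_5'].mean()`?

group by player, sum of fouls:
        fouls
player       
Amy         0
Pia        15
Ravi        2
Tom         0
Yui         5
Zoe         4
add column fouls_plus_5 = t['fouls'] + 5:
        fouls  fouls_plus_5
player                     
Amy         0             5
Pia        15            20
Ravi        2             7
Tom         0             5
Yui         5            10
Zoe         4             9
take 3 rows with largest fouls:
        fouls  fouls_plus_5
player                     
Pia        15            20
Yui         5            10
Zoe         4             9
Then the mean of column 'fouls_plus_5': 13.0

13.0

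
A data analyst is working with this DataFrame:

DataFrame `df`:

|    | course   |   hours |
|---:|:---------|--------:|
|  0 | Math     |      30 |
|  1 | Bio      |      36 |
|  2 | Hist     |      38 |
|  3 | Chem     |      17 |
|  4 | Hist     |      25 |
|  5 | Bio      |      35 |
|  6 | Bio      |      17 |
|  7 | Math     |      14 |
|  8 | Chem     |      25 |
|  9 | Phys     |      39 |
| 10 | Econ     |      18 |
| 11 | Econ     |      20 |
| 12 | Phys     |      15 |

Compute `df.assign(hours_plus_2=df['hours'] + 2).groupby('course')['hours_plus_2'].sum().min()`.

42

add column hours_plus_2 = df['hours'] + 2:
   course  hours  hours_plus_2
0    Math     30            32
1     Bio     36            38
2    Hist     38            40
3    Chem     17            19
4    Hist     25            27
5     Bio     35            37
6     Bio     17            19
7    Math     14            16
8    Chem     25            27
9    Phys     39            41
10   Econ     18            20
11   Econ     20            22
12   Phys     15            17
group by course, sum of hours_plus_2:
course
Bio     94
Chem    46
Econ    42
Hist    67
Math    48
Phys    58
Name: hours_plus_2, dtype: int64
min of the resulting series → 42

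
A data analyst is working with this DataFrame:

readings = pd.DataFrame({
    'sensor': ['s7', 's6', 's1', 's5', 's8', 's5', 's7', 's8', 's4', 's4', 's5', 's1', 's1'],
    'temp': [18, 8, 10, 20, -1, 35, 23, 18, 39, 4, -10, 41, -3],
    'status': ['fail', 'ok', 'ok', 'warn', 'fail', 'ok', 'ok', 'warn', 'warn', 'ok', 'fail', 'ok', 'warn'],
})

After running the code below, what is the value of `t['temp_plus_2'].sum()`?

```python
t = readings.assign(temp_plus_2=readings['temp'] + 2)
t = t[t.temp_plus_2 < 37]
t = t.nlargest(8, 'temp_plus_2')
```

116

add column temp_plus_2 = readings['temp'] + 2:
   sensor  temp status  temp_plus_2
0      s7    18   fail           20
1      s6     8     ok           10
2      s1    10     ok           12
3      s5    20   warn           22
4      s8    -1   fail            1
5      s5    35     ok           37
6      s7    23     ok           25
7      s8    18   warn           20
8      s4    39   warn           41
9      s4     4     ok            6
10     s5   -10   fail           -8
11     s1    41     ok           43
12     s1    -3   warn           -1
filter rows where temp_plus_2 < 37:
   sensor  temp status  temp_plus_2
0      s7    18   fail           20
1      s6     8     ok           10
2      s1    10     ok           12
3      s5    20   warn           22
4      s8    -1   fail            1
6      s7    23     ok           25
7      s8    18   warn           20
9      s4     4     ok            6
10     s5   -10   fail           -8
12     s1    -3   warn           -1
take 8 rows with largest temp_plus_2:
  sensor  temp status  temp_plus_2
6     s7    23     ok           25
3     s5    20   warn           22
0     s7    18   fail           20
7     s8    18   warn           20
2     s1    10     ok           12
1     s6     8     ok           10
9     s4     4     ok            6
4     s8    -1   fail            1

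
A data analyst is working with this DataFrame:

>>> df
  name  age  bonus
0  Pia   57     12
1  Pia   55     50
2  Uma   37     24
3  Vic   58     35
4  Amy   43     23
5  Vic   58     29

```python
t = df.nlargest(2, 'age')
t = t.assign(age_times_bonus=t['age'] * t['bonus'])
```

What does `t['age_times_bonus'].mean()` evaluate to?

1856.0

take 2 rows with largest age:
  name  age  bonus
3  Vic   58     35
5  Vic   58     29
add column age_times_bonus = t['age'] * t['bonus']:
  name  age  bonus  age_times_bonus
3  Vic   58     35             2030
5  Vic   58     29             1682
So mean() = 1856.0.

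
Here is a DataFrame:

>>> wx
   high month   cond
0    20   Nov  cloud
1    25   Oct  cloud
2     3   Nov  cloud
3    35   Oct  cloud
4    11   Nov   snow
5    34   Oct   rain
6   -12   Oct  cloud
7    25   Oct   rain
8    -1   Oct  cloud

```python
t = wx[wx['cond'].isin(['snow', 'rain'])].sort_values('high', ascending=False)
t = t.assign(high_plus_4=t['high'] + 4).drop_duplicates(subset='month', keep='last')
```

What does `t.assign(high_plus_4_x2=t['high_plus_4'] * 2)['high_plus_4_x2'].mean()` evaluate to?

44.0

filter rows where cond in ['snow', 'rain']:
   high month  cond
4    11   Nov  snow
5    34   Oct  rain
7    25   Oct  rain
sort by high descending:
   high month  cond
5    34   Oct  rain
7    25   Oct  rain
4    11   Nov  snow
add column high_plus_4 = t['high'] + 4:
   high month  cond  high_plus_4
5    34   Oct  rain           38
7    25   Oct  rain           29
4    11   Nov  snow           15
drop duplicate month (keep=last):
   high month  cond  high_plus_4
7    25   Oct  rain           29
4    11   Nov  snow           15
add column high_plus_4_x2 = t['high_plus_4'] * 2:
   high month  cond  high_plus_4  high_plus_4_x2
7    25   Oct  rain           29              58
4    11   Nov  snow           15              30
mean of column 'high_plus_4_x2' → 44.0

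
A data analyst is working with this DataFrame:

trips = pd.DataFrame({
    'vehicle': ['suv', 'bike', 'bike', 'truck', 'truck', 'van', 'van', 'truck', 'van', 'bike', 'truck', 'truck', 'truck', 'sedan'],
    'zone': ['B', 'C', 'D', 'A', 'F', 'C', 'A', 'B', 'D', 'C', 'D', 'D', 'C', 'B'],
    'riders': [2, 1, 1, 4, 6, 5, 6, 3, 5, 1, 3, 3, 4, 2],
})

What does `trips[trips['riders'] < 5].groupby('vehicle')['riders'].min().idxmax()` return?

filter rows where riders < 5:
   vehicle zone  riders
0      suv    B       2
1     bike    C       1
2     bike    D       1
3    truck    A       4
7    truck    B       3
9     bike    C       1
10   truck    D       3
11   truck    D       3
12   truck    C       4
13   sedan    B       2
group by vehicle, min of riders:
vehicle
bike     1
sedan    2
suv      2
truck    3
Name: riders, dtype: int64
Taking the label with the largest value gives truck.

truck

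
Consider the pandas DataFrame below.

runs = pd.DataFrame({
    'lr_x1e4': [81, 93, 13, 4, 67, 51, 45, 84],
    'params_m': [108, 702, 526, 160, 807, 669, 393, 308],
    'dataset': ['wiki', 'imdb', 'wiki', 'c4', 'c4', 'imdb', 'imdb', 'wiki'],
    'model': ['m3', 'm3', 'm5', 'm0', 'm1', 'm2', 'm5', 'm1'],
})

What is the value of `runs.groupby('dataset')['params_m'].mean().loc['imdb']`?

588.0

group by dataset, mean of params_m:
dataset
c4      483.5
imdb    588.0
wiki    314.0
Name: params_m, dtype: float64
The value at index 'imdb' is 588.0.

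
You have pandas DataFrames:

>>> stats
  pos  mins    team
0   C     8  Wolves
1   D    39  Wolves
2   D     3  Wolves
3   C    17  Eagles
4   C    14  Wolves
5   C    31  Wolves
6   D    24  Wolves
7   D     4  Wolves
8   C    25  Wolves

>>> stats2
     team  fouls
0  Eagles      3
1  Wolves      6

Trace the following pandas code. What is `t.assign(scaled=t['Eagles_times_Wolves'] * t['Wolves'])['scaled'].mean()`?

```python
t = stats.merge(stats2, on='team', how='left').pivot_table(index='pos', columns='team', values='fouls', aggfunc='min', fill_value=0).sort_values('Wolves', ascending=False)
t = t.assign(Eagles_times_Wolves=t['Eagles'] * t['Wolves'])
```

merge on 'team' (how='left') → 9 rows:
  pos  mins    team  fouls
0   C     8  Wolves      6
1   D    39  Wolves      6
2   D     3  Wolves      6
3   C    17  Eagles      3
4   C    14  Wolves      6
5   C    31  Wolves      6
6   D    24  Wolves      6
7   D     4  Wolves      6
8   C    25  Wolves      6
pivot: rows=pos, cols=team, min(fouls):
team  Eagles  Wolves
pos                 
C          3       6
D          0       6
sort by Wolves descending:
team  Eagles  Wolves
pos                 
C          3       6
D          0       6
add column Eagles_times_Wolves = t['Eagles'] * t['Wolves']:
team  Eagles  Wolves  Eagles_times_Wolves
pos                                      
C          3       6                   18
D          0       6                    0
add column scaled = t['Eagles_times_Wolves'] * t['Wolves']:
team  Eagles  Wolves  Eagles_times_Wolves  scaled
pos                                              
C          3       6                   18     108
D          0       6                    0       0
Finally, mean of column 'scaled' = 54.0.

54.0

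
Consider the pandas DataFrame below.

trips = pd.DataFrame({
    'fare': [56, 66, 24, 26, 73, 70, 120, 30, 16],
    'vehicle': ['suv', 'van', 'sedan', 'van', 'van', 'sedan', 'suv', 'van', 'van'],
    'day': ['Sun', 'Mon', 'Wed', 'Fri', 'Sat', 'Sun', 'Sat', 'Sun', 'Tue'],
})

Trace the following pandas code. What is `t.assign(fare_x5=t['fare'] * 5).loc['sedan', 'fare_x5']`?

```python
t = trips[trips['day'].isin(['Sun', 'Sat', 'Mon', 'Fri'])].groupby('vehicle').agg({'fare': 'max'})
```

350

filter rows where day in ['Sun', 'Sat', 'Mon', 'Fri']:
   fare vehicle  day
0    56     suv  Sun
1    66     van  Mon
3    26     van  Fri
4    73     van  Sat
5    70   sedan  Sun
6   120     suv  Sat
7    30     van  Sun
group by vehicle, max of fare:
         fare
vehicle      
sedan      70
suv       120
van        73
add column fare_x5 = t['fare'] * 5:
         fare  fare_x5
vehicle               
sedan      70      350
suv       120      600
van        73      365
Taking the value at row 'sedan', column 'fare_x5' gives 350.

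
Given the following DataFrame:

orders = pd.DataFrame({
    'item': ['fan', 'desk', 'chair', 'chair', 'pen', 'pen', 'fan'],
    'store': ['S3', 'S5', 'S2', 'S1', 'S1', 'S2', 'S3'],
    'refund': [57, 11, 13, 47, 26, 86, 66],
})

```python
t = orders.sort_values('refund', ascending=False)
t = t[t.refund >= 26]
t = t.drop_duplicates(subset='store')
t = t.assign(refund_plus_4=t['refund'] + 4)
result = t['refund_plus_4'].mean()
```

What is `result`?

70.3333333333

sort by refund descending:
    item store  refund
5    pen    S2      86
6    fan    S3      66
0    fan    S3      57
3  chair    S1      47
4    pen    S1      26
2  chair    S2      13
1   desk    S5      11
filter rows where refund >= 26:
    item store  refund
5    pen    S2      86
6    fan    S3      66
0    fan    S3      57
3  chair    S1      47
4    pen    S1      26
drop duplicate store (keep=first):
    item store  refund
5    pen    S2      86
6    fan    S3      66
3  chair    S1      47
add column refund_plus_4 = t['refund'] + 4:
    item store  refund  refund_plus_4
5    pen    S2      86             90
6    fan    S3      66             70
3  chair    S1      47             51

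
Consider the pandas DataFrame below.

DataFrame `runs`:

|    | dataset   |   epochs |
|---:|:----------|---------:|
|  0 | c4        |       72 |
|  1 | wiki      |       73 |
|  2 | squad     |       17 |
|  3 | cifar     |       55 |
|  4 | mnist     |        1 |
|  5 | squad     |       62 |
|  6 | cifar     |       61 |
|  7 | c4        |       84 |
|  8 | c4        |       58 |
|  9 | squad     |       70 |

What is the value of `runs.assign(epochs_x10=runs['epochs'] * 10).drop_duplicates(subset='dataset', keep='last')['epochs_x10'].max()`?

730

add column epochs_x10 = runs['epochs'] * 10:
  dataset  epochs  epochs_x10
0      c4      72         720
1    wiki      73         730
2   squad      17         170
3   cifar      55         550
4   mnist       1          10
5   squad      62         620
6   cifar      61         610
7      c4      84         840
8      c4      58         580
9   squad      70         700
drop duplicate dataset (keep=last):
  dataset  epochs  epochs_x10
1    wiki      73         730
4   mnist       1          10
6   cifar      61         610
8      c4      58         580
9   squad      70         700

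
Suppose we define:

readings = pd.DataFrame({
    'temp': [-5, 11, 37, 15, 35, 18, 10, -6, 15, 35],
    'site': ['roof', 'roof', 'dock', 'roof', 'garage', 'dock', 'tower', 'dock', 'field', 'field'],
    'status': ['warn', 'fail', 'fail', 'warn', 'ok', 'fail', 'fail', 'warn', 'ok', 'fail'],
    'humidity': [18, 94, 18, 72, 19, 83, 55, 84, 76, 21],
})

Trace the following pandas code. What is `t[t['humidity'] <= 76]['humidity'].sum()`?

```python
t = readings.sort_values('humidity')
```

279

sort by humidity:
   temp    site status  humidity
0    -5    roof   warn        18
2    37    dock   fail        18
4    35  garage     ok        19
9    35   field   fail        21
6    10   tower   fail        55
3    15    roof   warn        72
8    15   field     ok        76
5    18    dock   fail        83
7    -6    dock   warn        84
1    11    roof   fail        94
filter rows where humidity <= 76:
   temp    site status  humidity
0    -5    roof   warn        18
2    37    dock   fail        18
4    35  garage     ok        19
9    35   field   fail        21
6    10   tower   fail        55
3    15    roof   warn        72
8    15   field     ok        76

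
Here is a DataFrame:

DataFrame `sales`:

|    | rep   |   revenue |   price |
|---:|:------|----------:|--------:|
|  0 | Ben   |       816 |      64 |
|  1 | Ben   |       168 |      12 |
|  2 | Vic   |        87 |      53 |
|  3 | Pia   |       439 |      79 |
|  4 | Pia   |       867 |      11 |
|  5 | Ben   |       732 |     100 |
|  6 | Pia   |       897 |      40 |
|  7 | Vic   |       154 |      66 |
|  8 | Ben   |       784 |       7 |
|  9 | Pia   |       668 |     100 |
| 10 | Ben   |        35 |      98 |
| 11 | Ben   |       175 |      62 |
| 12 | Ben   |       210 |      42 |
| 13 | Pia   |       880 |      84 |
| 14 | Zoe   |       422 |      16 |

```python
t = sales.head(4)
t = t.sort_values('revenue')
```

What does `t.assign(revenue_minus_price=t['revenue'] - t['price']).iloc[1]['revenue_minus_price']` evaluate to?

take first 4 rows:
   rep  revenue  price
0  Ben      816     64
1  Ben      168     12
2  Vic       87     53
3  Pia      439     79
sort by revenue:
   rep  revenue  price
2  Vic       87     53
1  Ben      168     12
3  Pia      439     79
0  Ben      816     64
add column revenue_minus_price = t['revenue'] - t['price']:
   rep  revenue  price  revenue_minus_price
2  Vic       87     53                   34
1  Ben      168     12                  156
3  Pia      439     79                  360
0  Ben      816     64                  752
So iloc[1]['revenue_minus_price'] = 156.

156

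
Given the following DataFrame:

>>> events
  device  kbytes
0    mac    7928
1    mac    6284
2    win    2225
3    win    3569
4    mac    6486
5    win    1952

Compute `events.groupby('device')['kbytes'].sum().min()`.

7746

group by device, sum of kbytes:
device
mac    20698
win     7746
Name: kbytes, dtype: int64
Then the min of the resulting series: 7746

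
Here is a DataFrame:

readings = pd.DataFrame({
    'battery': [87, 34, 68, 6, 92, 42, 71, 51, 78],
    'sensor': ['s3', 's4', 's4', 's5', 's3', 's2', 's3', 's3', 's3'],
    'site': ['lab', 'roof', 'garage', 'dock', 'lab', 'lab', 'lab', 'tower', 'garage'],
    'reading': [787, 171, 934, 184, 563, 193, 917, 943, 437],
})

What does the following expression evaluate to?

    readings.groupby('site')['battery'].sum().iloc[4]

group by site, sum of battery:
site
dock        6
garage    146
lab       292
roof       34
tower      51
Name: battery, dtype: int64
Reading off the value at position 4, we get 51.

51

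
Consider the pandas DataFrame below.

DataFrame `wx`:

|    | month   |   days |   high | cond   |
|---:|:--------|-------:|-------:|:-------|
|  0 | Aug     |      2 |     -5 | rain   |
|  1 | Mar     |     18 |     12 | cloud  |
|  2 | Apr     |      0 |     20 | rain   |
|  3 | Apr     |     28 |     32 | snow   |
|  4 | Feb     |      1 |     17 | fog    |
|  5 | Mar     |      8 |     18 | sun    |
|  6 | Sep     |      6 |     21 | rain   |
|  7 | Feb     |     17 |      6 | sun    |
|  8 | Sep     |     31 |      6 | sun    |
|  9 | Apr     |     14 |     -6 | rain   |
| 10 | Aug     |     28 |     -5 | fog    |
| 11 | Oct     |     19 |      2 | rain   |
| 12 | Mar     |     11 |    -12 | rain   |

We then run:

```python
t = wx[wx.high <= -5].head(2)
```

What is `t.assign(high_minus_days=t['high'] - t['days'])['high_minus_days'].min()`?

-20

filter rows where high <= -5:
   month  days  high  cond
0    Aug     2    -5  rain
9    Apr    14    -6  rain
10   Aug    28    -5   fog
12   Mar    11   -12  rain
take first 2 rows:
  month  days  high  cond
0   Aug     2    -5  rain
9   Apr    14    -6  rain
add column high_minus_days = t['high'] - t['days']:
  month  days  high  cond  high_minus_days
0   Aug     2    -5  rain               -7
9   Apr    14    -6  rain              -20
Hence -20.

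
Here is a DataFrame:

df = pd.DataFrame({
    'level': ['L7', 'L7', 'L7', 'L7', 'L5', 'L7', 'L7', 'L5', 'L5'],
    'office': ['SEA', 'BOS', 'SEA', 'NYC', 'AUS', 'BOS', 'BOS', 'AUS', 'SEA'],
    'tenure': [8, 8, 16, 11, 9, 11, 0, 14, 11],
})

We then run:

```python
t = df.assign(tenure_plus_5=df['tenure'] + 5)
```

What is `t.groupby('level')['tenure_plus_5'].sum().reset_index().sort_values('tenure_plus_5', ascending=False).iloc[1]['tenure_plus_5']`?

add column tenure_plus_5 = df['tenure'] + 5:
  level office  tenure  tenure_plus_5
0    L7    SEA       8             13
1    L7    BOS       8             13
2    L7    SEA      16             21
3    L7    NYC      11             16
4    L5    AUS       9             14
5    L7    BOS      11             16
6    L7    BOS       0              5
7    L5    AUS      14             19
8    L5    SEA      11             16
group by level, sum of tenure_plus_5:
level
L5    49
L7    84
Name: tenure_plus_5, dtype: int64
reset_index():
  level  tenure_plus_5
0    L5             49
1    L7             84
sort by tenure_plus_5 descending:
  level  tenure_plus_5
1    L7             84
0    L5             49
value at position 1, column 'tenure_plus_5' → 49

49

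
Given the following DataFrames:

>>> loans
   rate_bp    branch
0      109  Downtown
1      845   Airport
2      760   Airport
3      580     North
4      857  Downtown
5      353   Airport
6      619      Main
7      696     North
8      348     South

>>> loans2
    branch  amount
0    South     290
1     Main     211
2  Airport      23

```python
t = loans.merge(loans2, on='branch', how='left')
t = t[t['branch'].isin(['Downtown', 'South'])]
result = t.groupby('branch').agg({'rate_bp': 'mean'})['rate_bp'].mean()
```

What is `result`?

merge on 'branch' (how='left') → 9 rows:
   rate_bp    branch  amount
0      109  Downtown     NaN
1      845   Airport    23.0
2      760   Airport    23.0
3      580     North     NaN
4      857  Downtown     NaN
5      353   Airport    23.0
6      619      Main   211.0
7      696     North     NaN
8      348     South   290.0
filter rows where branch in ['Downtown', 'South']:
   rate_bp    branch  amount
0      109  Downtown     NaN
4      857  Downtown     NaN
8      348     South   290.0
group by branch, mean of rate_bp:
          rate_bp
branch           
Downtown    483.0
South       348.0

415.5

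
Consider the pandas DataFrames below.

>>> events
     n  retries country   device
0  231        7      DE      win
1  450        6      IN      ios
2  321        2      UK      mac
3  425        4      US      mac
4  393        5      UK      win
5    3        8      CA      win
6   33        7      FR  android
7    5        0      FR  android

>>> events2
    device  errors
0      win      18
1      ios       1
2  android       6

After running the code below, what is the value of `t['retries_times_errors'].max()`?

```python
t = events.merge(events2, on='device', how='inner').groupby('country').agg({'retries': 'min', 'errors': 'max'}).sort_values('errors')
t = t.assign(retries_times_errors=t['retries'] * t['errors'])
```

144

merge on 'device' (how='inner') → 6 rows:
     n  retries country   device  errors
0  231        7      DE      win      18
1  450        6      IN      ios       1
2  393        5      UK      win      18
3    3        8      CA      win      18
4   33        7      FR  android       6
5    5        0      FR  android       6
group by country: min(retries), max(errors):
         retries  errors
country                 
CA             8      18
DE             7      18
FR             0       6
IN             6       1
UK             5      18
sort by errors:
         retries  errors
country                 
IN             6       1
FR             0       6
CA             8      18
DE             7      18
UK             5      18
add column retries_times_errors = t['retries'] * t['errors']:
         retries  errors  retries_times_errors
country                                       
IN             6       1                     6
FR             0       6                     0
CA             8      18                   144
DE             7      18                   126
UK             5      18                    90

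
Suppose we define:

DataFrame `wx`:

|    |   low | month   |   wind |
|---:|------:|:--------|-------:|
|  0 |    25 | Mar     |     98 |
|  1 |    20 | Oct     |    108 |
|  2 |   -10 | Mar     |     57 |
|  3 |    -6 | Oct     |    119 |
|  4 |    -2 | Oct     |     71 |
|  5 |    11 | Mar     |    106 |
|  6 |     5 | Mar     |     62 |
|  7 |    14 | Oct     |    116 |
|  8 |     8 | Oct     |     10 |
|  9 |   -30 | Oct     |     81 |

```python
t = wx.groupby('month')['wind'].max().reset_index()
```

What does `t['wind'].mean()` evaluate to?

group by month, max of wind:
month
Mar    106
Oct    119
Name: wind, dtype: int64
reset_index():
  month  wind
0   Mar   106
1   Oct   119
Hence 112.5.

112.5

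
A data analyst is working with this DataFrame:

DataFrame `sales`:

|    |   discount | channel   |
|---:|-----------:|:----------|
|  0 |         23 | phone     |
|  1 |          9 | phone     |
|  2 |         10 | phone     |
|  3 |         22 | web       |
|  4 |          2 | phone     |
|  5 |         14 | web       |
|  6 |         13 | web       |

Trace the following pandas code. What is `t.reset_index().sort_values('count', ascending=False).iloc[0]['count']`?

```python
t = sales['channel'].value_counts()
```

value_counts of channel:
channel
phone    4
web      3
Name: count, dtype: int64
reset_index():
  channel  count
0   phone      4
1     web      3
sort by count descending:
  channel  count
0   phone      4
1     web      3
Then the value at position 0, column 'count': 4

4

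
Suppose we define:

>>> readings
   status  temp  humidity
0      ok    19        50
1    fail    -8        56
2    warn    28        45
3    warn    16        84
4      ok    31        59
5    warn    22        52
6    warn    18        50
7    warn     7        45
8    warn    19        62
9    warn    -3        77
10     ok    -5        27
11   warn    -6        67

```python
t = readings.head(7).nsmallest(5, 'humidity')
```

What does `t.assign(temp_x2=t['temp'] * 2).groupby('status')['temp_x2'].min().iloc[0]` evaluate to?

-16

take first 7 rows:
  status  temp  humidity
0     ok    19        50
1   fail    -8        56
2   warn    28        45
3   warn    16        84
4     ok    31        59
5   warn    22        52
6   warn    18        50
take 5 rows with smallest humidity:
  status  temp  humidity
2   warn    28        45
0     ok    19        50
6   warn    18        50
5   warn    22        52
1   fail    -8        56
add column temp_x2 = t['temp'] * 2:
  status  temp  humidity  temp_x2
2   warn    28        45       56
0     ok    19        50       38
6   warn    18        50       36
5   warn    22        52       44
1   fail    -8        56      -16
group by status, min of temp_x2:
status
fail   -16
ok      38
warn    36
Name: temp_x2, dtype: int64
Reading off the value at position 0, we get -16.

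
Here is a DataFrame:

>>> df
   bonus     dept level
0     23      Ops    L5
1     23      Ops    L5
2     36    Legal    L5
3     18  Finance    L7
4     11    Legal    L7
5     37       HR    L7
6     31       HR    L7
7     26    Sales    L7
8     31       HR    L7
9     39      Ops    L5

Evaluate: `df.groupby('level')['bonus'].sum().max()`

154

group by level, sum of bonus:
level
L5    121
L7    154
Name: bonus, dtype: int64
Hence 154.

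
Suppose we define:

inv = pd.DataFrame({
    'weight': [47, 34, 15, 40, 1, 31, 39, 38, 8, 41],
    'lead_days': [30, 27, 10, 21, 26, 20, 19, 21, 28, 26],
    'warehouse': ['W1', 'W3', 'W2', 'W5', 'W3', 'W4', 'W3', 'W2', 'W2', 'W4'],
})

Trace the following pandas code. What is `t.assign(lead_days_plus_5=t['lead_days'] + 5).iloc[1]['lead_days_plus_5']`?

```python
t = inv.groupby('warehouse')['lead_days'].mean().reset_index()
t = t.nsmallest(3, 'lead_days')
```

26.0

group by warehouse, mean of lead_days:
warehouse
W1    30.000000
W2    19.666667
W3    24.000000
W4    23.000000
W5    21.000000
Name: lead_days, dtype: float64
reset_index():
  warehouse  lead_days
0        W1  30.000000
1        W2  19.666667
2        W3  24.000000
3        W4  23.000000
4        W5  21.000000
take 3 rows with smallest lead_days:
  warehouse  lead_days
1        W2  19.666667
4        W5  21.000000
3        W4  23.000000
add column lead_days_plus_5 = t['lead_days'] + 5:
  warehouse  lead_days  lead_days_plus_5
1        W2  19.666667         24.666667
4        W5  21.000000         26.000000
3        W4  23.000000         28.000000
Taking the value at position 1, column 'lead_days_plus_5' gives 26.0.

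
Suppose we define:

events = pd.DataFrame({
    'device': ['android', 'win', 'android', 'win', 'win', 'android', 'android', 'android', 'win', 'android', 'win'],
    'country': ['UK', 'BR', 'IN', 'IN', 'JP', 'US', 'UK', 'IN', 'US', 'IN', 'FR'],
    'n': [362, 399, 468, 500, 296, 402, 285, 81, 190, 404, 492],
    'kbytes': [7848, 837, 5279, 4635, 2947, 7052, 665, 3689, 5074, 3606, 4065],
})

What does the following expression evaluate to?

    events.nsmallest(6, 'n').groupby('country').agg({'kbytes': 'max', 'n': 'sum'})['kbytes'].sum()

take 6 rows with smallest n:
    device country    n  kbytes
7  android      IN   81    3689
8      win      US  190    5074
6  android      UK  285     665
4      win      JP  296    2947
0  android      UK  362    7848
1      win      BR  399     837
group by country: max(kbytes), sum(n):
         kbytes    n
country             
BR          837  399
IN         3689   81
JP         2947  296
UK         7848  647
US         5074  190
The sum of column 'kbytes' is 20395.

20395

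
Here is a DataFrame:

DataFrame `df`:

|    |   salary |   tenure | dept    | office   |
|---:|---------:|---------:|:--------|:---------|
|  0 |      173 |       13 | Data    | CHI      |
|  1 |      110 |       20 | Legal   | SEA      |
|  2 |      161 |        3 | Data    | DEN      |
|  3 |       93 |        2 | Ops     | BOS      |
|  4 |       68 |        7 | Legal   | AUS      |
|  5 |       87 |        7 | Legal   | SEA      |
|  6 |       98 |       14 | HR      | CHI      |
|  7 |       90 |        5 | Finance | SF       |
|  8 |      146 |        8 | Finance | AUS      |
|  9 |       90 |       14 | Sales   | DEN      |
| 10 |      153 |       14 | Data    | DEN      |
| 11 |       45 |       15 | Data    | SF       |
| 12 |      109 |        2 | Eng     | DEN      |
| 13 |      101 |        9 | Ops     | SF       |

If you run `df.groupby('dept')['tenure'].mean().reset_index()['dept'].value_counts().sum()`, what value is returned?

7

group by dept, mean of tenure:
dept
Data       11.250000
Eng         2.000000
Finance     6.500000
HR         14.000000
Legal      11.333333
Ops         5.500000
Sales      14.000000
Name: tenure, dtype: float64
reset_index():
      dept     tenure
0     Data  11.250000
1      Eng   2.000000
2  Finance   6.500000
3       HR  14.000000
4    Legal  11.333333
5      Ops   5.500000
6    Sales  14.000000
value_counts of dept:
dept
Data       1
Eng        1
Finance    1
HR         1
Legal      1
Ops        1
Sales      1
Name: count, dtype: int64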